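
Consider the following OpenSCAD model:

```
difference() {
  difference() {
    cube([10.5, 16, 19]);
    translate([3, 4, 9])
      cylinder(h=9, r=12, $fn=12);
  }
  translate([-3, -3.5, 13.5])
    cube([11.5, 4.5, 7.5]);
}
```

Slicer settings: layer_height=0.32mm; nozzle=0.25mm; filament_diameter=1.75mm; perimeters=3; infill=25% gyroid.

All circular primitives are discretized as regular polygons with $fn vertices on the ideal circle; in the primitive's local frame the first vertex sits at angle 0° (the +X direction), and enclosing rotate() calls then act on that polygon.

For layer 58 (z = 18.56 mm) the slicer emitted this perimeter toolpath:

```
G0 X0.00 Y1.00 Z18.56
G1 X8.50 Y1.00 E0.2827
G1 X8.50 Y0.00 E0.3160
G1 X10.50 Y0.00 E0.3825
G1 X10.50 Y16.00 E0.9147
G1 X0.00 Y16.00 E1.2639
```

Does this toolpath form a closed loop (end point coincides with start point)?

Start point (G0): (0.00, 1.00). End point (last G1): the path does not return to the start — open.

no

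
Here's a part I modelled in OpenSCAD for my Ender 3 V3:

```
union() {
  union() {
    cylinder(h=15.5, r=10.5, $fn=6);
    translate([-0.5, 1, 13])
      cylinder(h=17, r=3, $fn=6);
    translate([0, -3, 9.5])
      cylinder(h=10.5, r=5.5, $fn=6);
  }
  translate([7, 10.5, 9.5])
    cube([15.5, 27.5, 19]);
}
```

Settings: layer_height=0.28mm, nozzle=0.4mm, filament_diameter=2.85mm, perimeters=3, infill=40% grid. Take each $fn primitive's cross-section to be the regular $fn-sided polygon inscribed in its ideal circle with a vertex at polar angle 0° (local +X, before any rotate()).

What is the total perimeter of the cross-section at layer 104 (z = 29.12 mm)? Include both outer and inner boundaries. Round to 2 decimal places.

At z = 29.12 mm: the cylinder is absent (z outside [0, 15.5]); the cylinder at (-0.5, 1): section is a regular 6-gon, circumradius r=3 (perimeter = 2·6·3.000·sin(180°/6) = 18.00 mm); the cylinder at (0, -3) is not intersected at this z (z outside [9.5, 20]); Combining (union): only the r=3 cylinder at (-0.5, 1) is present, so the union is just that shape — boundary = 18.00 mm; the cube at (7, 10.5) is not intersected at this z (z outside [9.5, 28.5]); Merging all regions: only the result so far is present, so the union is just that shape — boundary = 18.00 mm. Overall, the cross-section is a single solid region. Total boundary length (outer) = 18.00 mm.

18.00 mm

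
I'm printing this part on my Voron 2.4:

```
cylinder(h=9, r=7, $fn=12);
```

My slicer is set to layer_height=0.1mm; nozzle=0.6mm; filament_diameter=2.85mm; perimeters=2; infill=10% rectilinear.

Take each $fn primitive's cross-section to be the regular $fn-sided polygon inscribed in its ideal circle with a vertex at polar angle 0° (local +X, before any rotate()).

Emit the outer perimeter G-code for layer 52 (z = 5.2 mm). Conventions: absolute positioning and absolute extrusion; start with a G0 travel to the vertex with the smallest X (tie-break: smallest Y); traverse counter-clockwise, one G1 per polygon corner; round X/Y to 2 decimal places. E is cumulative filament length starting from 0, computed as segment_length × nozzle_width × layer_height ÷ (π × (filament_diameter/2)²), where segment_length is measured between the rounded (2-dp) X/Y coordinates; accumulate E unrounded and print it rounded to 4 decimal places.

At z = 5.2 mm: the cylinder: section is a regular 12-gon, circumradius r=7. The outline is a single polygon with 12 vertices. Extrusion per mm of travel: 0.6 × 0.1 / (π × 1.425²) = 0.009405. Accumulating E over each segment gives final E = 0.4089.

G0 X-7.00 Y0.00 Z5.20
G1 X-6.06 Y-3.50 E0.0341
G1 X-3.50 Y-6.06 E0.0681
G1 X0.00 Y-7.00 E0.1022
G1 X3.50 Y-6.06 E0.1363
G1 X6.06 Y-3.50 E0.1704
G1 X7.00 Y0.00 E0.2044
G1 X6.06 Y3.50 E0.2385
G1 X3.50 Y6.06 E0.2726
G1 X0.00 Y7.00 E0.3067
G1 X-3.50 Y6.06 E0.3407
G1 X-6.06 Y3.50 E0.3748
G1 X-7.00 Y0.00 E0.4089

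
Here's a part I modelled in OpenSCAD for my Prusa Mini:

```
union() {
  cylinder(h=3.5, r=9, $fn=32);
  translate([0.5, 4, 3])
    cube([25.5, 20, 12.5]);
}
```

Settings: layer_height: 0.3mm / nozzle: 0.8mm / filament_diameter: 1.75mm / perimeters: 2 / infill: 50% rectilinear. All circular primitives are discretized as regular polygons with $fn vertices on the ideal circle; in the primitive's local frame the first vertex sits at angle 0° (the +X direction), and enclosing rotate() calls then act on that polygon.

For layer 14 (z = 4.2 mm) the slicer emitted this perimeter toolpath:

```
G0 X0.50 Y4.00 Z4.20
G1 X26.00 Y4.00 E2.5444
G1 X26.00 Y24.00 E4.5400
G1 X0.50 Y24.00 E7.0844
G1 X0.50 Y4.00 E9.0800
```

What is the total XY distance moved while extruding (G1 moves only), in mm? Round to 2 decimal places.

Sum the Euclidean lengths of each G1 segment: total = 91.00 mm.

91.00 mm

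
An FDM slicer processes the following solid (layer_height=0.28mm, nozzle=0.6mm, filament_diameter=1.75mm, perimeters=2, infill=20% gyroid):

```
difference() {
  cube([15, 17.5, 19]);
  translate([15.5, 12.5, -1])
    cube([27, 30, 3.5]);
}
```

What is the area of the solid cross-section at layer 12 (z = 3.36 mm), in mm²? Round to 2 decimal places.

At z = 3.36 mm: the cube is present — its section is the full 15×17.5 rectangle (area 262.50 mm²); the cube at (15.5, 12.5) is absent (z outside [-1, 2.5]); Taking the first minus the rest: none of the subtracted shapes is present at this height, so the 15×17.5 cube is unchanged — area = 262.50 mm². Overall, the cross-section is a single solid region. Net area = 262.50 mm².

262.50 mm²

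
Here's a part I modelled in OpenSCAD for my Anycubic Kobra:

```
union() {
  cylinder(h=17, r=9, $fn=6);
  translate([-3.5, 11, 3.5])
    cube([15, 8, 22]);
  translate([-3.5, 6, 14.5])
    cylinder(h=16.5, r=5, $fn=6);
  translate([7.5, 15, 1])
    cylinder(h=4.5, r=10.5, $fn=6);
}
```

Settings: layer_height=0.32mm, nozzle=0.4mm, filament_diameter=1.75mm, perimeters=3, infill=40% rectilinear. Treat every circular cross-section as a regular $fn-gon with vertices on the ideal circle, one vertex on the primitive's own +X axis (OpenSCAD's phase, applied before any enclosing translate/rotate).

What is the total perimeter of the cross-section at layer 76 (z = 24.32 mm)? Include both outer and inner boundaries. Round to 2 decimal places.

At z = 24.32 mm: the cylinder is not intersected at this z (z outside [0, 17]); the cube at (-3.5, 11) (footprint 15×8) is included at this height (perimeter 46.00 mm); the cylinder at (-3.5, 6): section is a regular 6-gon, circumradius r=5 (perimeter = 2·6·5.000·sin(180°/6) = 30.00 mm); the cylinder at (7.5, 15) is not intersected at this z (z outside [1, 5.5]); Taking the union: the 2 present regions are separate (no shared area or edge), so areas and boundary lengths simply add and each stays a separate island — boundary = 76.00 mm. Overall, the cross-section has 2 separate islands. Total boundary length (outer) = 76.00 mm.

76.00 mm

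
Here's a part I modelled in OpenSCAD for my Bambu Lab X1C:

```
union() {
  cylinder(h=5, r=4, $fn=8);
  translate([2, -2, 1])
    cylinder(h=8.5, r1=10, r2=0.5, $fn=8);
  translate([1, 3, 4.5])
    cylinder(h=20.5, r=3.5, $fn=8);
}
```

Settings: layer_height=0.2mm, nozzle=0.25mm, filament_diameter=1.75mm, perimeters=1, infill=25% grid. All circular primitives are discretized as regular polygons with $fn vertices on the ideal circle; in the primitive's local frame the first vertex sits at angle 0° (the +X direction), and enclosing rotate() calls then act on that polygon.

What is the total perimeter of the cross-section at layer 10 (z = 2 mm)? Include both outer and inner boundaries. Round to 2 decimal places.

54.39 mm

At z = 2 mm: the cylinder: section is a regular 8-gon, circumradius r=4 (perimeter = 2·8·4.000·sin(180°/8) = 24.49 mm); the cone at (2, -2) (r1=10→r2=0.5) has section circumradius 8.882 here — a regular 8-gon (perimeter = 2·8·8.882·sin(180°/8) = 54.39 mm); the cylinder at (1, 3) does not reach this height (z outside [4.5, 25]); Taking the union: the r=4 cylinder lies entirely inside the cone at (2, -2), so the union is just the cone at (2, -2) — boundary = 54.39 mm. Overall, the cross-section is a single solid region. Total boundary length (outer) = 54.39 mm.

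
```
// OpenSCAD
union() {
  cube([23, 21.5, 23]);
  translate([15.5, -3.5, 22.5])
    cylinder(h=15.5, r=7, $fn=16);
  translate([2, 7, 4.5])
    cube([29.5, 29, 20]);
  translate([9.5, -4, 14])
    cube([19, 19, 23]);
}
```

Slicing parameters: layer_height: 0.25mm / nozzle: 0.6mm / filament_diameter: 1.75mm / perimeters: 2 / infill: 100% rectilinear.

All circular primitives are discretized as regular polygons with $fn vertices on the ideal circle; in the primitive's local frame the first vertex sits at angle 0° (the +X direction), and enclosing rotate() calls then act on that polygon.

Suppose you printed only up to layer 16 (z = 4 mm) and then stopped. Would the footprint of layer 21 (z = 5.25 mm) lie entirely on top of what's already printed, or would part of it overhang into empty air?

Compare the two slices. At z = 4: the cube is present — its section is the full 23×21.5 rectangle (area 494.50 mm²); the cylinder at (15.5, -3.5) is absent (z outside [22.5, 38]); the cube at (2, 7) is absent (z outside [4.5, 24.5]); the cube at (9.5, -4) is absent (z outside [14, 37]); Taking the union: only the 23×21.5 cube is present, so the union is just that shape — area = 494.50 mm². At z = 5.25: the 23×21.5 cube contributes its full rectangle (area 494.50 mm²); the cylinder at (15.5, -3.5) is not intersected at this z (z outside [22.5, 38]); the 29.5×29 cube at (2, 7) contributes its full rectangle (area 855.50 mm²); the cube at (9.5, -4) is absent (z outside [14, 37]); Combining (union): the regions partially overlap — summed areas 1350.00 mm² minus the doubly-counted overlap 304.50 mm² gives 1045.50 mm² — area = 1045.50 mm². Checking containment: at z = 5.25 the cross-section extends beyond the z = 4 cross-section by about 551.00 mm².

part overhangs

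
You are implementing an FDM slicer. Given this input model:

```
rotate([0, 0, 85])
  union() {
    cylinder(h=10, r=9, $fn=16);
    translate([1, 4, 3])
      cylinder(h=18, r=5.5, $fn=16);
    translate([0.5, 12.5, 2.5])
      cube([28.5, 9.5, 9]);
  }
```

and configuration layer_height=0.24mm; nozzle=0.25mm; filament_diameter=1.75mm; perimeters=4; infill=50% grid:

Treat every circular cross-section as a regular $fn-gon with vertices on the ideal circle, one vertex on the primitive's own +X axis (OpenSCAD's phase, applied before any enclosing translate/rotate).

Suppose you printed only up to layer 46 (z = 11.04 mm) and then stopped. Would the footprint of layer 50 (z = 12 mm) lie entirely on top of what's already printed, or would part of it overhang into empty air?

Compare the two slices. At z = 11.04: the cylinder is not intersected at this z (z outside [0, 10]); the r=5.5 cylinder at (1, 4) contributes a regular 16-gon of circumradius 5.5 (area = (16/2)·5.500²·sin(360°/16) = 92.61 mm²); the cube at (0.5, 12.5) is present — its section is the full 28.5×9.5 rectangle (area 270.75 mm²); Combining (union): the 2 present regions are separate (no shared area or edge), so areas and boundary lengths simply add and each stays a separate island — area = 363.36 mm²; (rotated 85° about Z; rotation is an isometry so areas/perimeters/island counts are preserved). At z = 12: the cylinder is absent (z outside [0, 10]); the r=5.5 cylinder at (1, 4) gives a regular 16-gon of circumradius 5.5 (constant along its height) (area = (16/2)·5.500²·sin(360°/16) = 92.61 mm²); the cube at (0.5, 12.5) does not reach this height (z outside [2.5, 11.5]); Merging all regions: only the r=5.5 cylinder at (1, 4) is present, so the union is just that shape — area = 92.61 mm²; (whole slice rotated 85° about Z — lengths, areas and connectivity unchanged). Checking containment: the cross-section at z = 12 is a subset of the cross-section at z = 11.04.

entirely on top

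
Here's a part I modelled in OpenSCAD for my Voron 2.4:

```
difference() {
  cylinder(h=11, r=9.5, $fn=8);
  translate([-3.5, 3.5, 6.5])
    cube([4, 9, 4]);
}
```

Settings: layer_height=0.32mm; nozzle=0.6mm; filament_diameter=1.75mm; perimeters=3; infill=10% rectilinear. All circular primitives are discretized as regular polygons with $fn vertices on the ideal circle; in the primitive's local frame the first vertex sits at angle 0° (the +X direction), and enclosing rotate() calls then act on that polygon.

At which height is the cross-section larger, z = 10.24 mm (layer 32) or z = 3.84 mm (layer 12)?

Layer 32 (z = 10.24): the r=9.5 cylinder contributes a regular 8-gon of circumradius 9.5 (area = (8/2)·9.500²·sin(360°/8) = 255.27 mm²); the cube at (-3.5, 3.5) (footprint 4×9) is included at this height (area 36.00 mm²); Subtracting the remaining from the first: starting from the r=9.5 cylinder (255.27 mm²), the 4×9 cube at (-3.5, 3.5) partially overlaps it — only the 21.41 mm² overlap (of its 36.00 mm²) is removed, clipping the outline — area = 233.85 mm². So its area = 233.85 mm². Layer 12 (z = 3.84): the r=9.5 cylinder gives a regular 8-gon of circumradius 9.5 (constant along its height) (area = (8/2)·9.500²·sin(360°/8) = 255.27 mm²); the cube at (-3.5, 3.5) is absent (z outside [6.5, 10.5]); Taking the first minus the rest: none of the subtracted shapes is present at this height, so the r=9.5 cylinder is unchanged — area = 255.27 mm². So its area = 255.27 mm². Layer 12 is larger (255.27 vs 233.85 mm²).

layer 12 (z = 3.84 mm)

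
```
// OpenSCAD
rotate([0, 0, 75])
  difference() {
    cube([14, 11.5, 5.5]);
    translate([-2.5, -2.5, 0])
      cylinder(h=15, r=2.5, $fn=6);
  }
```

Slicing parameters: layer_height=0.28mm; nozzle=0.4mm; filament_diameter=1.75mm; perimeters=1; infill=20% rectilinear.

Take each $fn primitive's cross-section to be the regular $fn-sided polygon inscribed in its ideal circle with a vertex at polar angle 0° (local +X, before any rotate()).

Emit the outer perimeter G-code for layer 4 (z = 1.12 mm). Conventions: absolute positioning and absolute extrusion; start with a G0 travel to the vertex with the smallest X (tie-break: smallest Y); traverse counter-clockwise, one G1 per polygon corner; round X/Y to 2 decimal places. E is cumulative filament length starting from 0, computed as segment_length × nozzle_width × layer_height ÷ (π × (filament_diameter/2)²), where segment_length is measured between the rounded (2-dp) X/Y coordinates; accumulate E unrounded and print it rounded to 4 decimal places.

At z = 1.12 mm: the cube (footprint 14×11.5) is included at this height; the r=2.5 cylinder at (-2.5, -2.5) contributes a regular 6-gon of circumradius 2.5; Subtracting the remaining from the first: starting from the 14×11.5 cube, the r=2.5 cylinder at (-2.5, -2.5) misses the remaining region (no effect) — 1 connected region; (whole slice rotated 75° about Z — lengths, areas and connectivity unchanged). The outline is a single polygon with 4 vertices. Extrusion per mm of travel: 0.4 × 0.28 / (π × 0.875²) = 0.046564. Accumulating E over each segment gives final E = 2.3743.

G0 X-11.11 Y2.98 Z1.12
G1 X0.00 Y0.00 E0.5356
G1 X3.62 Y13.52 E1.1873
G1 X-7.48 Y16.50 E1.7225
G1 X-11.11 Y2.98 E2.3743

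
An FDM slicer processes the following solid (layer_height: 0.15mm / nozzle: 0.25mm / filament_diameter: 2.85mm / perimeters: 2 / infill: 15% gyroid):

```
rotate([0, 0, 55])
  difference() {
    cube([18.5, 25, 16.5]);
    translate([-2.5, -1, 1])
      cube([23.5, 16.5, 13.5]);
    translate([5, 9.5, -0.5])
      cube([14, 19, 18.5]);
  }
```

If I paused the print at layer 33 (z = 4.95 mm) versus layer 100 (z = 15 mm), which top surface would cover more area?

layer 100 (z = 15 mm)

Layer 33 (z = 4.95): the 18.5×25 cube contributes its full rectangle (area 462.50 mm²); the 23.5×16.5 cube at (-2.5, -1) contributes its full rectangle (area 387.75 mm²); the 14×19 cube at (5, 9.5) contributes its full rectangle (area 266.00 mm²); Taking the first minus the rest: starting from the 18.5×25 cube (462.50 mm²), the 23.5×16.5 cube at (-2.5, -1) partially overlaps it — only the 286.75 mm² overlap (of its 387.75 mm²) is removed, clipping the outline; the 14×19 cube at (5, 9.5) partially overlaps it — only the 128.25 mm² overlap (of its 266.00 mm²) is removed, clipping the outline — area = 47.50 mm²; (whole slice rotated 55° about Z — lengths, areas and connectivity unchanged). So its area = 47.50 mm². Layer 100 (z = 15): the cube (footprint 18.5×25) is included at this height (area 462.50 mm²); the cube at (-2.5, -1) does not reach this height (z outside [1, 14.5]); the cube at (5, 9.5) (footprint 14×19) is included at this height (area 266.00 mm²); Subtracting the remaining from the first: starting from the 18.5×25 cube (462.50 mm²), the 14×19 cube at (5, 9.5) partially overlaps it — only the 209.25 mm² overlap (of its 266.00 mm²) is removed, clipping the outline — area = 253.25 mm²; (rotated 55° about Z; rotation is an isometry so areas/perimeters/island counts are preserved). So its area = 253.25 mm². Layer 100 is larger (253.25 vs 47.50 mm²).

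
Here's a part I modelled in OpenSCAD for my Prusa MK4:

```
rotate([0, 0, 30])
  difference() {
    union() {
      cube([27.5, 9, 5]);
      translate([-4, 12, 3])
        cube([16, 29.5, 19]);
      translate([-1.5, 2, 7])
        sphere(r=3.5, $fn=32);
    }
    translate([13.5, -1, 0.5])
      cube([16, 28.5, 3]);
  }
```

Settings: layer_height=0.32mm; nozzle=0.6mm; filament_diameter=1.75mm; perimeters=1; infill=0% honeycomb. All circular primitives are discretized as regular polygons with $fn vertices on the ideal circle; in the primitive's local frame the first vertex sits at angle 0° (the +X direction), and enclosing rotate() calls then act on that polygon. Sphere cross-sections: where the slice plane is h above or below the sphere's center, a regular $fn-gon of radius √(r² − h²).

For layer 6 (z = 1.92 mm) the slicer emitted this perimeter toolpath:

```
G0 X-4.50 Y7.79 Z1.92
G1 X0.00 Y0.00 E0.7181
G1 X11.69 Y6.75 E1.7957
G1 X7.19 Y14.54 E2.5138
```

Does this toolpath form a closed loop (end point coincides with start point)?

no

Start point (G0): (-4.50, 7.79). End point (last G1): the path does not return to the start — open.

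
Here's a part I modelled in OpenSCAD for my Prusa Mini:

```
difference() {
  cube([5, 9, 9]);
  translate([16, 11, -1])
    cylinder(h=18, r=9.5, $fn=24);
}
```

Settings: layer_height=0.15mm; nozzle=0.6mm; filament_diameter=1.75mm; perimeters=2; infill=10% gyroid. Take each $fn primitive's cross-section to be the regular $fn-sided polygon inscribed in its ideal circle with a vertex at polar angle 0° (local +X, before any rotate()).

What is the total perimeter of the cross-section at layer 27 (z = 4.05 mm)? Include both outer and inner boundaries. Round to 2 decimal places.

28.00 mm

At z = 4.05 mm: the cube is present — its section is the full 5×9 rectangle (perimeter 28.00 mm); the r=9.5 cylinder at (16, 11) contributes a regular 24-gon of circumradius 9.5 (perimeter = 2·24·9.500·sin(180°/24) = 59.52 mm); Taking the first minus the rest: starting from the 5×9 cube, the r=9.5 cylinder at (16, 11) misses the remaining region (no effect) — boundary = 28.00 mm. Overall, the cross-section is a single solid region. Total boundary length (outer) = 28.00 mm.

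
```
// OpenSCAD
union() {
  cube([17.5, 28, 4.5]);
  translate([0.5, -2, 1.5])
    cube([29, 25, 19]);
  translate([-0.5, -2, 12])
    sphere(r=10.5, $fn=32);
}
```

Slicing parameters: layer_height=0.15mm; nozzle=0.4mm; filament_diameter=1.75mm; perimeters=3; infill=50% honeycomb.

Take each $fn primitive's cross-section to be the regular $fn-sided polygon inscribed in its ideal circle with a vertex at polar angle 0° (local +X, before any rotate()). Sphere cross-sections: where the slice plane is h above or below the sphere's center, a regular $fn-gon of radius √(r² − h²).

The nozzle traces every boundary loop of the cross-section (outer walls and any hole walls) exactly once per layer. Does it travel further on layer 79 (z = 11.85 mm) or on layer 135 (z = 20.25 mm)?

Layer 79 (z = 11.85): the cube is not intersected at this z (z outside [0, 4.5]); the 29×25 cube at (0.5, -2) contributes its full rectangle (perimeter 108.00 mm); the r=10.5 sphere at (-0.5, -2) slices to a regular 32-gon of circumradius 10.499 (√(r²−h²) with h=0.15 from center) (perimeter = 2·32·10.499·sin(180°/32) = 65.86 mm); Combining (union): the regions partially overlap (shared area 75.57 mm²), so the edge portions inside another operand are dropped and the merged outline is re-measured after clipping — boundary = 138.50 mm. So its perimeter = 138.50 mm. Layer 135 (z = 20.25): the cube does not reach this height (z outside [0, 4.5]); the cube at (0.5, -2) is present — its section is the full 29×25 rectangle (perimeter 108.00 mm); the r=10.5 sphere at (-0.5, -2) slices to a regular 32-gon of circumradius 6.495 (√(r²−h²) with h=8.25 from center) (perimeter = 2·32·6.495·sin(180°/32) = 40.74 mm); Taking the union: the regions partially overlap (shared area 26.48 mm²), so the edge portions inside another operand are dropped and the merged outline is re-measured after clipping — boundary = 127.67 mm. So its perimeter = 127.67 mm. Layer 79 is larger (138.50 vs 127.67 mm).

layer 79 (z = 11.85 mm)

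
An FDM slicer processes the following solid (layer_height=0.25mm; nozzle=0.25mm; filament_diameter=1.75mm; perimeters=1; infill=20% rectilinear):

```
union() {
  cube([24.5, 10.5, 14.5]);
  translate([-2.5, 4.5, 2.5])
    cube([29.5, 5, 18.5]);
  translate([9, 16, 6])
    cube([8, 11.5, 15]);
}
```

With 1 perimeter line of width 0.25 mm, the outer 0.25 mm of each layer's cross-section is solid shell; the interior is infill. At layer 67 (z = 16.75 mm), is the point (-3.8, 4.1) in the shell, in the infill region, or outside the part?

outside

At z = 16.75 mm: the cube does not reach this height (z outside [0, 14.5]); the 29.5×5 cube at (-2.5, 4.5) contributes its full rectangle; the 8×11.5 cube at (9, 16) contributes its full rectangle; Merging all regions: the 2 present regions are separate (no shared area or edge), so areas and boundary lengths simply add and each stays a separate island — 2 connected regions. Overall, the cross-section has 2 separate islands. The nearest boundary edge runs (27.00, 4.50)→(-2.50, 4.50); distance from the point to it = 1.36 mm. The point is not inside any of the regions above, so it lies outside the cross-section (1.36 mm from the nearest boundary).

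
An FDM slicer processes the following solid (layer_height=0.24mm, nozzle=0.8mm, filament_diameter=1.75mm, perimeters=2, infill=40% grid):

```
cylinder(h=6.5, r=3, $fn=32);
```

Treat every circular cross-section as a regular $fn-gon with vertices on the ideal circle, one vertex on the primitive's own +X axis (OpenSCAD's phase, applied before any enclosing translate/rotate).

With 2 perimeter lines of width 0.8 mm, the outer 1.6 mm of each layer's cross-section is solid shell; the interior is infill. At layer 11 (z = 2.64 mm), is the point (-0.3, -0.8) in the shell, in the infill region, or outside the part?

infill

At z = 2.64 mm: the r=3 cylinder contributes a regular 32-gon of circumradius 3. Overall, the cross-section is a single solid region. The nearest boundary edge runs (-1.15, -2.77)→(-0.59, -2.94); distance from the point to it = 2.13 mm. The point is inside the cross-section and 2.13 mm from the nearest boundary — more than the 1.6 mm shell width (2 × 0.8), so it's in the infill interior.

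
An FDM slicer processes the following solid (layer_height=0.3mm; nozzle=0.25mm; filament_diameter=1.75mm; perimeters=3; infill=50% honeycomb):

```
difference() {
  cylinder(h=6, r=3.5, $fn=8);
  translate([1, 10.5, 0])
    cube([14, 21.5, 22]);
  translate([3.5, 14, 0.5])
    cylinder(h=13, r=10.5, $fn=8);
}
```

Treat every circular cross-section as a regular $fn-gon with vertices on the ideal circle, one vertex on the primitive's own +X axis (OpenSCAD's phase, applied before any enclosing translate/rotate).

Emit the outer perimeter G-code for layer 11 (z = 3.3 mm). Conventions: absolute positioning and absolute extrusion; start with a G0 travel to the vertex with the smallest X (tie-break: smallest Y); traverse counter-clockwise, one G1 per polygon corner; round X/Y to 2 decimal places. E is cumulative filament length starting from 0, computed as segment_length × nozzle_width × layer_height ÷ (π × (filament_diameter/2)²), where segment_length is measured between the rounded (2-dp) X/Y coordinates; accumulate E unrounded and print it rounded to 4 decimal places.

At z = 3.3 mm: the cylinder: section is a regular 8-gon, circumradius r=3.5; the cube at (1, 10.5) is present — its section is the full 14×21.5 rectangle; the cylinder at (3.5, 14): section is a regular 8-gon, circumradius r=10.5; Taking the first minus the rest: starting from the r=3.5 cylinder, the 14×21.5 cube at (1, 10.5) misses the remaining region (no effect); the r=10.5 cylinder at (3.5, 14) misses the remaining region (no effect) — 1 connected region. The outline is a single polygon with 8 vertices. Extrusion per mm of travel: 0.25 × 0.3 / (π × 0.875²) = 0.031181. Accumulating E over each segment gives final E = 0.6676.

G0 X-3.50 Y0.00 Z3.30
G1 X-2.47 Y-2.47 E0.0834
G1 X0.00 Y-3.50 E0.1669
G1 X2.47 Y-2.47 E0.2503
G1 X3.50 Y0.00 E0.3338
G1 X2.47 Y2.47 E0.4172
G1 X0.00 Y3.50 E0.5007
G1 X-2.47 Y2.47 E0.5841
G1 X-3.50 Y0.00 E0.6676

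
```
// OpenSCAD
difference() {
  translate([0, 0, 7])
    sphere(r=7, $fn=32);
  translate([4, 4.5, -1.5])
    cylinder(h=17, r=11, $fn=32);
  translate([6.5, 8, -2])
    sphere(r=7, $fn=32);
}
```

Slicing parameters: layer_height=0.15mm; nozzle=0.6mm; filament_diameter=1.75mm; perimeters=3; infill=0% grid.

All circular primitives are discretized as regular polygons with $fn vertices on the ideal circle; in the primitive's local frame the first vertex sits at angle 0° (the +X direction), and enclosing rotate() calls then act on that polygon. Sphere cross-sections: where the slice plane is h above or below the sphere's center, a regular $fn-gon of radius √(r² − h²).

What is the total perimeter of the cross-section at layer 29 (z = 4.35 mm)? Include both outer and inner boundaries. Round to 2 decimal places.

24.20 mm

At z = 4.35 mm: the sphere: section is a regular 32-gon, circumradius = √(r²−h²) = √(7²−2.65²) = 6.479 (perimeter = 2·32·6.479·sin(180°/32) = 40.64 mm); the r=11 cylinder at (4, 4.5) gives a regular 32-gon of circumradius 11 (constant along its height) (perimeter = 2·32·11.000·sin(180°/32) = 69.00 mm); the r=7 sphere at (6.5, 8) slices to a regular 32-gon of circumradius 2.946 (√(r²−h²) with h=6.35 from center) (perimeter = 2·32·2.946·sin(180°/32) = 18.48 mm); After the difference (first − rest): starting from the r=7 sphere, the r=11 cylinder at (4, 4.5) partially overlaps it — only the 119.02 mm² overlap (of its 377.69 mm²) is removed, clipping the outline; the r=7 sphere at (6.5, 8) misses the remaining region (no effect) — boundary = 24.20 mm. Overall, the cross-section is a single solid region. Total boundary length (outer) = 24.20 mm.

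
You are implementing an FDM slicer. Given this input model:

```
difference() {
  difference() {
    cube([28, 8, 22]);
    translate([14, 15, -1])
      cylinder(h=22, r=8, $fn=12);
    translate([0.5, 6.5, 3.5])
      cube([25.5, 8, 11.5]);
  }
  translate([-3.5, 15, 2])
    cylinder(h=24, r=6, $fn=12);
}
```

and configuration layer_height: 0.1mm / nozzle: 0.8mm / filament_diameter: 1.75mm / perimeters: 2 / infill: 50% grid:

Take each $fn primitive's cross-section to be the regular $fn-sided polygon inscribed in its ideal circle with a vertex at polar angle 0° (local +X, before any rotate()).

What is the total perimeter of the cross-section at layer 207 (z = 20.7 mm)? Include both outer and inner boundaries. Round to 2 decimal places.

At z = 20.7 mm: the cube is present — its section is the full 28×8 rectangle (perimeter 72.00 mm); the r=8 cylinder at (14, 15) contributes a regular 12-gon of circumradius 8 (perimeter = 2·12·8.000·sin(180°/12) = 49.69 mm); the cube at (0.5, 6.5) is absent (z outside [3.5, 15]); Taking the first minus the rest: starting from the 28×8 cube, the r=8 cylinder at (14, 15) partially overlaps it — only the 3.73 mm² overlap (of its 192.00 mm²) is removed, clipping the outline — boundary = 72.26 mm; the cylinder at (-3.5, 15): section is a regular 12-gon, circumradius r=6 (perimeter = 2·12·6.000·sin(180°/12) = 37.27 mm); Taking the first minus the rest: starting from that combined region, the r=6 cylinder at (-3.5, 15) misses the remaining region (no effect) — boundary = 72.26 mm. Overall, the cross-section is a single solid region. Total boundary length (outer) = 72.26 mm.

72.26 mm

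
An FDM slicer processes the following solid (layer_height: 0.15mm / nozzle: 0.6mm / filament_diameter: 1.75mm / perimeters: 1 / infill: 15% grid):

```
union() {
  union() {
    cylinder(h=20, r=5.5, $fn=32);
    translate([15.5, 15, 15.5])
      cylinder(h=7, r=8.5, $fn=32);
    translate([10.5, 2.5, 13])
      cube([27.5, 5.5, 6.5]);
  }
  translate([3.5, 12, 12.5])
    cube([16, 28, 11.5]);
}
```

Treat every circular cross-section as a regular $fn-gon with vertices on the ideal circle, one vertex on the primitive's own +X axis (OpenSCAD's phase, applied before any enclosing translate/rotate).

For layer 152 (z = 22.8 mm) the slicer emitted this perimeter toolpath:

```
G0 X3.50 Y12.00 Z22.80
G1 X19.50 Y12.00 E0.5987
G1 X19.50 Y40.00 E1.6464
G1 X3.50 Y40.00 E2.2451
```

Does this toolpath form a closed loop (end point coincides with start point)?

Start point (G0): (3.50, 12.00). End point (last G1): the path does not return to the start — open.

no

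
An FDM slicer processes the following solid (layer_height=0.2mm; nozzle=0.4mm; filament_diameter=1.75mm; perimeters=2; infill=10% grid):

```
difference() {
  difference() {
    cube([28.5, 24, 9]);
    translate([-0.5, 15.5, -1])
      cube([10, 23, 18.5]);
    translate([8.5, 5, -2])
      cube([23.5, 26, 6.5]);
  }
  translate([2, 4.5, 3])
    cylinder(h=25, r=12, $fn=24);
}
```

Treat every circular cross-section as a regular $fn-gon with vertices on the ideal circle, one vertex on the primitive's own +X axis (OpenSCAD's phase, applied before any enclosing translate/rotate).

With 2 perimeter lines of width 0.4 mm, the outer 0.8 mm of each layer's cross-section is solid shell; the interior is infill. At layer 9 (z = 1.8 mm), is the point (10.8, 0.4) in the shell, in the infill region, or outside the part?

At z = 1.8 mm: the 28.5×24 cube contributes its full rectangle; the 10×23 cube at (-0.5, 15.5) contributes its full rectangle; the cube at (8.5, 5) (footprint 23.5×26) is included at this height; Taking the first minus the rest: starting from the 28.5×24 cube, the 10×23 cube at (-0.5, 15.5) partially overlaps it — only the 80.75 mm² overlap (of its 230.00 mm²) is removed, clipping the outline; the 23.5×26 cube at (8.5, 5) partially overlaps it — only the 371.50 mm² overlap (of its 611.00 mm²) is removed, clipping the outline — 1 connected region; the cylinder at (2, 4.5) does not reach this height (z outside [3, 28]); After the difference (first − rest): none of the subtracted shapes is present at this height, so the result so far is unchanged — 1 connected region. Overall, the cross-section is a single solid region. The nearest boundary edge runs (28.50, 0.00)→(0.00, 0.00); distance from the point to it = 0.40 mm. The point is inside the cross-section, 0.40 mm from the nearest boundary — within the 0.8 mm shell band (2 × 0.4).

shell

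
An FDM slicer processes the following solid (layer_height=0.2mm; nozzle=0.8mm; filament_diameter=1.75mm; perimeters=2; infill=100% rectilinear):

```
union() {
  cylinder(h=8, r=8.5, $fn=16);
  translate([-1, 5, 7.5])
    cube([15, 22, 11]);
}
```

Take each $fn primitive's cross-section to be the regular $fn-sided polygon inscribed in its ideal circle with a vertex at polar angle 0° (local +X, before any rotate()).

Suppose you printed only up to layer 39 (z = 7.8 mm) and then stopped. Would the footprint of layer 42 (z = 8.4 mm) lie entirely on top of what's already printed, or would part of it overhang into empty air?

entirely on top

Compare the two slices. At z = 7.8: the r=8.5 cylinder gives a regular 16-gon of circumradius 8.5 (constant along its height) (area = (16/2)·8.500²·sin(360°/16) = 221.19 mm²); the cube at (-1, 5) is present — its section is the full 15×22 rectangle (area 330.00 mm²); Taking the union: the regions partially overlap — summed areas 551.19 mm² minus the doubly-counted overlap 19.40 mm² gives 531.79 mm² — area = 531.79 mm². At z = 8.4: the cylinder is absent (z outside [0, 8]); the cube at (-1, 5) is present — its section is the full 15×22 rectangle (area 330.00 mm²); Taking the union: only the 15×22 cube at (-1, 5) is present, so the union is just that shape — area = 330.00 mm². Checking containment: the cross-section at z = 8.4 is a subset of the cross-section at z = 7.8.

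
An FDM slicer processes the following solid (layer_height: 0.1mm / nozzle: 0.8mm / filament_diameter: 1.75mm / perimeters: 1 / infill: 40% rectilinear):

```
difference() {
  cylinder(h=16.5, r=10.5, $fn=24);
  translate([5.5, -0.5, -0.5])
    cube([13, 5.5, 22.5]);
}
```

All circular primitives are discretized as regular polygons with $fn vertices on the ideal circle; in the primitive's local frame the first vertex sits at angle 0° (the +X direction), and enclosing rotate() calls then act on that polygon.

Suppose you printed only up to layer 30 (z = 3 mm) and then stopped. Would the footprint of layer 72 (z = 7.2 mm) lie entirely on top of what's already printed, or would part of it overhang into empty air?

entirely on top

Compare the two slices. At z = 3: the r=10.5 cylinder gives a regular 24-gon of circumradius 10.5 (constant along its height) (area = (24/2)·10.500²·sin(360°/24) = 342.42 mm²); the 13×5.5 cube at (5.5, -0.5) contributes its full rectangle (area 71.50 mm²); Taking the first minus the rest: starting from the r=10.5 cylinder (342.42 mm²), the 13×5.5 cube at (5.5, -0.5) partially overlaps it — only the 25.10 mm² overlap (of its 71.50 mm²) is removed, clipping the outline — area = 317.32 mm². At z = 7.2: the r=10.5 cylinder gives a regular 24-gon of circumradius 10.5 (constant along its height) (area = (24/2)·10.500²·sin(360°/24) = 342.42 mm²); the cube at (5.5, -0.5) is present — its section is the full 13×5.5 rectangle (area 71.50 mm²); After the difference (first − rest): starting from the r=10.5 cylinder (342.42 mm²), the 13×5.5 cube at (5.5, -0.5) partially overlaps it — only the 25.10 mm² overlap (of its 71.50 mm²) is removed, clipping the outline — area = 317.32 mm². Checking containment: the cross-section at z = 7.2 is a subset of the cross-section at z = 3.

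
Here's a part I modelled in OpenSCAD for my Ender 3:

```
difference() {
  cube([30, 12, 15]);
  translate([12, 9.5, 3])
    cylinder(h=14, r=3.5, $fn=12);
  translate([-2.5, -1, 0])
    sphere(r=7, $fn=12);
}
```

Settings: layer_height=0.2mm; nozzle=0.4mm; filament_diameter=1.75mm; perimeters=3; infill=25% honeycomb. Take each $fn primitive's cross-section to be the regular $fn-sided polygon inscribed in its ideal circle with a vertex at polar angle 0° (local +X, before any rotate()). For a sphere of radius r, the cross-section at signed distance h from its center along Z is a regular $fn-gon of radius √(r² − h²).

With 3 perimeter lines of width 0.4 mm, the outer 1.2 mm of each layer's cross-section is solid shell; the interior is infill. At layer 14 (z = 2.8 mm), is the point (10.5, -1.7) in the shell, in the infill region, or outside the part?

outside

At z = 2.8 mm: the cube is present — its section is the full 30×12 rectangle; the cylinder at (12, 9.5) does not reach this height (z outside [3, 17]); the r=7 sphere at (-2.5, -1) slices to a regular 12-gon of circumradius 6.416 (√(r²−h²) with h=2.8 from center); Subtracting the remaining from the first: starting from the 30×12 cube, the r=7 sphere at (-2.5, -1) partially overlaps it — only the 11.89 mm² overlap (of its 123.48 mm²) is removed, clipping the outline — 1 connected region. Overall, the cross-section is a single solid region. The nearest boundary edge runs (30.00, 0.00)→(3.65, 0.00); distance from the point to it = 1.70 mm. The point is not inside any of the regions above, so it lies outside the cross-section (1.70 mm from the nearest boundary).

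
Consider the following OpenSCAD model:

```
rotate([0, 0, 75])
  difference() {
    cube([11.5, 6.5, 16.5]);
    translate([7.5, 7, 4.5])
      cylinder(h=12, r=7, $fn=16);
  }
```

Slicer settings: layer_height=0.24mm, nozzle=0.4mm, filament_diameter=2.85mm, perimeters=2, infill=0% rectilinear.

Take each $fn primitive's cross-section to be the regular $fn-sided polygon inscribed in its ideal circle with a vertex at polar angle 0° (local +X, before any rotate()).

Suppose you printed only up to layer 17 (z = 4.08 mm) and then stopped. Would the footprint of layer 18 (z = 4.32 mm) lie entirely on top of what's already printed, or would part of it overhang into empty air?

entirely on top

Compare the two slices. At z = 4.08: the 11.5×6.5 cube contributes its full rectangle (area 74.75 mm²); the cylinder at (7.5, 7) is absent (z outside [4.5, 16.5]); Taking the first minus the rest: none of the subtracted shapes is present at this height, so the 11.5×6.5 cube is unchanged — area = 74.75 mm²; (whole slice rotated 75° about Z — lengths, areas and connectivity unchanged). At z = 4.32: the cube is present — its section is the full 11.5×6.5 rectangle (area 74.75 mm²); the cylinder at (7.5, 7) is not intersected at this z (z outside [4.5, 16.5]); Taking the first minus the rest: none of the subtracted shapes is present at this height, so the 11.5×6.5 cube is unchanged — area = 74.75 mm²; (whole slice rotated 75° about Z — lengths, areas and connectivity unchanged). Checking containment: the cross-section at z = 4.32 is a subset of the cross-section at z = 4.08.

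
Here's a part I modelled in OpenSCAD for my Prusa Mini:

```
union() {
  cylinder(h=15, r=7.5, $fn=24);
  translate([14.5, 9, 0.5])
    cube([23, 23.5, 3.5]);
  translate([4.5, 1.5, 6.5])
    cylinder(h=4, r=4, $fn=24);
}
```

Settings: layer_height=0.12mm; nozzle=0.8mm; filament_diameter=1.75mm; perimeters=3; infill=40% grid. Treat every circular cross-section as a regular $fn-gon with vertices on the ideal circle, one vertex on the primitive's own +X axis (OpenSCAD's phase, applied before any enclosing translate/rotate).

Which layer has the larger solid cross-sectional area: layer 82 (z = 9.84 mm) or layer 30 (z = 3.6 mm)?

layer 30 (z = 3.6 mm)

Layer 82 (z = 9.84): the cylinder: section is a regular 24-gon, circumradius r=7.5 (area = (24/2)·7.500²·sin(360°/24) = 174.70 mm²); the cube at (14.5, 9) is not intersected at this z (z outside [0.5, 4]); the r=4 cylinder at (4.5, 1.5) gives a regular 24-gon of circumradius 4 (constant along its height) (area = (24/2)·4.000²·sin(360°/24) = 49.69 mm²); Taking the union: the regions partially overlap — summed areas 224.40 mm² minus the doubly-counted overlap 43.07 mm² gives 181.32 mm² — area = 181.32 mm². So its area = 181.32 mm². Layer 30 (z = 3.6): the cylinder: section is a regular 24-gon, circumradius r=7.5 (area = (24/2)·7.500²·sin(360°/24) = 174.70 mm²); the 23×23.5 cube at (14.5, 9) contributes its full rectangle (area 540.50 mm²); the cylinder at (4.5, 1.5) is not intersected at this z (z outside [6.5, 10.5]); Combining (union): the 2 present regions are separate (no shared area or edge), so areas and boundary lengths simply add and each stays a separate island — area = 715.20 mm². So its area = 715.20 mm². Layer 30 is larger (715.20 vs 181.32 mm²).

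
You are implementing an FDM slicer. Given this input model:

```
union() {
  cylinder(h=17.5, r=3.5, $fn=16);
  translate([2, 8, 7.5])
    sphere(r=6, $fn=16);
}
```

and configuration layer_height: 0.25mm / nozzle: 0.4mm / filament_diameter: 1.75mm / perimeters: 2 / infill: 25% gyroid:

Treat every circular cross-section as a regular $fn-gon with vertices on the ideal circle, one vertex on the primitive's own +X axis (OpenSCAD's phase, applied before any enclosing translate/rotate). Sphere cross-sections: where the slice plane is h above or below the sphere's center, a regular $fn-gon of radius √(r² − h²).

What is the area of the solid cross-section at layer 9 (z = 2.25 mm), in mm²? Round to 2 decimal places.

63.33 mm²

At z = 2.25 mm: the r=3.5 cylinder gives a regular 16-gon of circumradius 3.5 (constant along its height) (area = (16/2)·3.500²·sin(360°/16) = 37.50 mm²); the sphere at (2, 8): section is a regular 16-gon, circumradius = √(r²−h²) = √(6²−5.25²) = 2.905 (area = (16/2)·2.905²·sin(360°/16) = 25.83 mm²); Taking the union: the 2 present regions are separate (no shared area or edge), so areas and boundary lengths simply add and each stays a separate island — area = 63.33 mm². Overall, the cross-section has 2 separate islands. Net area = 63.33 mm².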